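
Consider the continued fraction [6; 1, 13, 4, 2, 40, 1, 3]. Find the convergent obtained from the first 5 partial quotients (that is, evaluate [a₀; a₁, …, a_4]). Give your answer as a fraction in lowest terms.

a_0 = 6: 6/1
a_1 = 1: 7/1
a_2 = 13: 97/14
a_3 = 4: 395/57
a_4 = 2: 887/128

887/128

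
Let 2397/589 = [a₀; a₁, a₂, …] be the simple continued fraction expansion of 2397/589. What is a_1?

2397 ÷ 589 → quotient 4, remainder 41
589 ÷ 41 → quotient 14, remainder 15

14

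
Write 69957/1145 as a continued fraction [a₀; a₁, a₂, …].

Apply division with remainder until the remainder is 0:
69957 ÷ 1145 → quotient 61, remainder 112
1145 ÷ 112 → quotient 10, remainder 25
112 ÷ 25 → quotient 4, remainder 12
25 ÷ 12 → quotient 2, remainder 1
12 ÷ 1 → quotient 12, remainder 0

[61; 10, 4, 2, 12]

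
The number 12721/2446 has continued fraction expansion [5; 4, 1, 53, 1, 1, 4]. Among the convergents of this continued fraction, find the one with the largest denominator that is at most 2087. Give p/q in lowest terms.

2824/543

List convergents until the denominator exceeds the bound:
a_0 = 5: 5/1  (≤ bound)
a_1 = 4: 21/4  (≤ bound)
a_2 = 1: 26/5  (≤ bound)
a_3 = 53: 1399/269  (≤ bound)
a_4 = 1: 1425/274  (≤ bound)
a_5 = 1: 2824/543  (≤ bound)
a_6 = 4: 12721/2446  (> 2087, stop)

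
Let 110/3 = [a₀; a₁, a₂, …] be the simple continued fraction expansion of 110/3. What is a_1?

1

110 = 36·3 + 2, so a_0 = 36
3 = 1·2 + 1, so a_1 = 1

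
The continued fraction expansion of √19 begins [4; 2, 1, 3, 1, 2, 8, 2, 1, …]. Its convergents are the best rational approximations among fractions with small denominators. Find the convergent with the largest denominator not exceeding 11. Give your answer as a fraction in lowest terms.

48/11

a_0 = 4: 4/1  (≤ bound)
a_1 = 2: 9/2  (≤ bound)
a_2 = 1: 13/3  (≤ bound)
a_3 = 3: 48/11  (≤ bound)
a_4 = 1: 61/14  (> 11, stop)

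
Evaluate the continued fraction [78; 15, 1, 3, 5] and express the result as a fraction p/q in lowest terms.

a_0 = 78: 78/1
a_1 = 15: 1171/15
a_2 = 1: 1249/16
a_3 = 3: 4918/63
a_4 = 5: 25839/331

25839/331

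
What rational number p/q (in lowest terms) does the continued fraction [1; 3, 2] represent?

Work from the innermost term outward:
Start with 2.
3 + 1/(2/1) = 3 + 1/2 = 7/2
1 + 1/(7/2) = 1 + 2/7 = 9/7

9/7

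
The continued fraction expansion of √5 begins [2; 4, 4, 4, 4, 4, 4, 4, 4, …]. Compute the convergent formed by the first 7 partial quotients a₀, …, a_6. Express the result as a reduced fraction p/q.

12238/5473

Start with 4.
4 + 1/(4/1) = 4 + 1/4 = 17/4
4 + 1/(17/4) = 4 + 4/17 = 72/17
4 + 1/(72/17) = 4 + 17/72 = 305/72
4 + 1/(305/72) = 4 + 72/305 = 1292/305
4 + 1/(1292/305) = 4 + 305/1292 = 5473/1292
2 + 1/(5473/1292) = 2 + 1292/5473 = 12238/5473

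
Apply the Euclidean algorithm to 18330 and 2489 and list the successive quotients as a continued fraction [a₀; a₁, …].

Repeatedly divide and take the remainder:
18330 = 7·2489 + 907, so a_0 = 7
2489 = 2·907 + 675, so a_1 = 2
907 = 1·675 + 232, so a_2 = 1
675 = 2·232 + 211, so a_3 = 2
232 = 1·211 + 21, so a_4 = 1
211 = 10·21 + 1, so a_5 = 10
21 = 21·1 + 0, so a_6 = 21

[7; 2, 1, 2, 1, 10, 21]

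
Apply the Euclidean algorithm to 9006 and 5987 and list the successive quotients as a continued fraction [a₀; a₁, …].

[1; 1, 1, 58, 5, 10]

Repeatedly divide and take the remainder:
9006 = 1·5987 + 3019, so a_0 = 1
5987 = 1·3019 + 2968, so a_1 = 1
3019 = 1·2968 + 51, so a_2 = 1
2968 = 58·51 + 10, so a_3 = 58
51 = 5·10 + 1, so a_4 = 5
10 = 10·1 + 0, so a_5 = 10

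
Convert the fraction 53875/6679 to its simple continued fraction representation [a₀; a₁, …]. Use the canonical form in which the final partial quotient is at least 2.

53875 = 8·6679 + 443, so a_0 = 8
6679 = 15·443 + 34, so a_1 = 15
443 = 13·34 + 1, so a_2 = 13
34 = 34·1 + 0, so a_3 = 34

[8; 15, 13, 34]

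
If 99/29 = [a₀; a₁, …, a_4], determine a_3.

2

Run the Euclidean algorithm, recording each quotient:
99 = 3·29 + 12, so a_0 = 3
29 = 2·12 + 5, so a_1 = 2
12 = 2·5 + 2, so a_2 = 2
5 = 2·2 + 1, so a_3 = 2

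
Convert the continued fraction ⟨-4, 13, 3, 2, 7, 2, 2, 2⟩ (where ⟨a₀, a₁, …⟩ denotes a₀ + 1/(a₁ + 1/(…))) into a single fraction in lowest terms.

-34369/8757

Use the convergent recurrence hₖ = aₖ·hₖ₋₁ + hₖ₋₂ (and likewise for the denominators kₖ):
a_0 = -4: -4/1
a_1 = 13: -51/13
a_2 = 3: -157/40
a_3 = 2: -365/93
a_4 = 7: -2712/691
a_5 = 2: -5789/1475
a_6 = 2: -14290/3641
a_7 = 2: -34369/8757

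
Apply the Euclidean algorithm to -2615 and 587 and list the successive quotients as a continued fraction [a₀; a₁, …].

[-5; 1, 1, 5, 26, 2]

-2615 = -5·587 + 320, so a_0 = -5
587 = 1·320 + 267, so a_1 = 1
320 = 1·267 + 53, so a_2 = 1
267 = 5·53 + 2, so a_3 = 5
53 = 26·2 + 1, so a_4 = 26
2 = 2·1 + 0, so a_5 = 2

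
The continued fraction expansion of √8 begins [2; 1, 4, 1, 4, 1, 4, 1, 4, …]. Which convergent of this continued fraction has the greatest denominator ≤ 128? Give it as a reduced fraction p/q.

99/35

List convergents until the denominator exceeds the bound:
a_0 = 2: 2/1  (≤ bound)
a_1 = 1: 3/1  (≤ bound)
a_2 = 4: 14/5  (≤ bound)
a_3 = 1: 17/6  (≤ bound)
a_4 = 4: 82/29  (≤ bound)
a_5 = 1: 99/35  (≤ bound)
a_6 = 4: 478/169  (> 128, stop)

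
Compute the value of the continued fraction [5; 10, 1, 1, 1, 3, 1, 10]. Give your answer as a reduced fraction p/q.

8186/1607

Start with 10.
1 + 1/(10/1) = 1 + 1/10 = 11/10
3 + 1/(11/10) = 3 + 10/11 = 43/11
1 + 1/(43/11) = 1 + 11/43 = 54/43
1 + 1/(54/43) = 1 + 43/54 = 97/54
1 + 1/(97/54) = 1 + 54/97 = 151/97
10 + 1/(151/97) = 10 + 97/151 = 1607/151
5 + 1/(1607/151) = 5 + 151/1607 = 8186/1607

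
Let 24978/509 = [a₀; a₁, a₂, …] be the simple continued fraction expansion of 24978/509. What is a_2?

1

Run the Euclidean algorithm, recording each quotient:
24978 ÷ 509 → quotient 49, remainder 37
509 ÷ 37 → quotient 13, remainder 28
37 ÷ 28 → quotient 1, remainder 9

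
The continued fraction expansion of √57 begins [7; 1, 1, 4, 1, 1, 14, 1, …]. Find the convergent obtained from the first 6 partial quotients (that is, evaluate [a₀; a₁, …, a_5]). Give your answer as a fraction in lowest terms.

151/20

Starting at the tail and folding back:
Start with 1.
1 + 1/(1/1) = 1 + 1/1 = 2/1
4 + 1/(2/1) = 4 + 1/2 = 9/2
1 + 1/(9/2) = 1 + 2/9 = 11/9
1 + 1/(11/9) = 1 + 9/11 = 20/11
7 + 1/(20/11) = 7 + 11/20 = 151/20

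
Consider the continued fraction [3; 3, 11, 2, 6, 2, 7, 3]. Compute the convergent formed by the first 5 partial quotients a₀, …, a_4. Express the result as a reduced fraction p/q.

1529/460

Use the convergent recurrence hₖ = aₖ·hₖ₋₁ + hₖ₋₂ (and likewise for the denominators kₖ):
a_0 = 3: 3/1
a_1 = 3: 10/3
a_2 = 11: 113/34
a_3 = 2: 236/71
a_4 = 6: 1529/460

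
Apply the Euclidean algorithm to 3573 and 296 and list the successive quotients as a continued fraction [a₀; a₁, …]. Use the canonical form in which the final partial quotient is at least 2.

[12; 14, 10, 2]

3573 ÷ 296 → quotient 12, remainder 21
296 ÷ 21 → quotient 14, remainder 2
21 ÷ 2 → quotient 10, remainder 1
2 ÷ 1 → quotient 2, remainder 0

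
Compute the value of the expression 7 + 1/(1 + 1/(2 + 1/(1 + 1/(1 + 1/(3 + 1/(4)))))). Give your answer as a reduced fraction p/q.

826/107

Use the convergent recurrence hₖ = aₖ·hₖ₋₁ + hₖ₋₂ (and likewise for the denominators kₖ):
a_0 = 7: 7/1
a_1 = 1: 8/1
a_2 = 2: 23/3
a_3 = 1: 31/4
a_4 = 1: 54/7
a_5 = 3: 193/25
a_6 = 4: 826/107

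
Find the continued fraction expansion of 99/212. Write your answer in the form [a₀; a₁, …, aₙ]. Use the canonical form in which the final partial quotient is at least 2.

99 = 0·212 + 99, so a_0 = 0
212 = 2·99 + 14, so a_1 = 2
99 = 7·14 + 1, so a_2 = 7
14 = 14·1 + 0, so a_3 = 14

[0; 2, 7, 14]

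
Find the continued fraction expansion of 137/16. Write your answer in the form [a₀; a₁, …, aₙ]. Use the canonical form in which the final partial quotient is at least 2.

Apply division with remainder until the remainder is 0:
137 ÷ 16 → quotient 8, remainder 9
16 ÷ 9 → quotient 1, remainder 7
9 ÷ 7 → quotient 1, remainder 2
7 ÷ 2 → quotient 3, remainder 1
2 ÷ 1 → quotient 2, remainder 0

[8; 1, 1, 3, 2]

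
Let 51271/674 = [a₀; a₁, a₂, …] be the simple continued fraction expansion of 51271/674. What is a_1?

14

Run the Euclidean algorithm, recording each quotient:
51271 ÷ 674 → quotient 76, remainder 47
674 ÷ 47 → quotient 14, remainder 16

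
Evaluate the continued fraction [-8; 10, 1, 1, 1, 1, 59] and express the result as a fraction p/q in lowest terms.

a_0 = -8: -8/1
a_1 = 10: -79/10
a_2 = 1: -87/11
a_3 = 1: -166/21
a_4 = 1: -253/32
a_5 = 1: -419/53
a_6 = 59: -24974/3159

-24974/3159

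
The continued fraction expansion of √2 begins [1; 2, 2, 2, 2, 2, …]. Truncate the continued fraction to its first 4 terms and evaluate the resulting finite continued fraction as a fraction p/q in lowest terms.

Start with 2.
2 + 1/(2/1) = 2 + 1/2 = 5/2
2 + 1/(5/2) = 2 + 2/5 = 12/5
1 + 1/(12/5) = 1 + 5/12 = 17/12

17/12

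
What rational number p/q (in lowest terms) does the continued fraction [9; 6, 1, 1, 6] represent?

Starting at the tail and folding back:
Start with 6.
1 + 1/(6/1) = 1 + 1/6 = 7/6
1 + 1/(7/6) = 1 + 6/7 = 13/7
6 + 1/(13/7) = 6 + 7/13 = 85/13
9 + 1/(85/13) = 9 + 13/85 = 778/85

778/85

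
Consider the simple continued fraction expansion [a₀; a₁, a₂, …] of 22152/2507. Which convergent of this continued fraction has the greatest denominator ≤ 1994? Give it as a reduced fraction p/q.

539/61

a_0 = 8: 8/1  (≤ bound)
a_1 = 1: 9/1  (≤ bound)
a_2 = 5: 53/6  (≤ bound)
a_3 = 10: 539/61  (≤ bound)
a_4 = 41: 22152/2507  (> 1994, stop)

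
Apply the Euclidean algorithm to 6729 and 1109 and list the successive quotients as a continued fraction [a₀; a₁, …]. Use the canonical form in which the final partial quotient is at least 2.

[6; 14, 1, 3, 1, 2, 5]

⌊6729/1109⌋ = 6, remainder 75
⌊1109/75⌋ = 14, remainder 59
⌊75/59⌋ = 1, remainder 16
⌊59/16⌋ = 3, remainder 11
⌊16/11⌋ = 1, remainder 5
⌊11/5⌋ = 2, remainder 1
⌊5/1⌋ = 5, remainder 0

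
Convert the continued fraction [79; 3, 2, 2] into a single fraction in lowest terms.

1348/17

Starting at the tail and folding back:
Start with 2.
2 + 1/(2/1) = 2 + 1/2 = 5/2
3 + 1/(5/2) = 3 + 2/5 = 17/5
79 + 1/(17/5) = 79 + 5/17 = 1348/17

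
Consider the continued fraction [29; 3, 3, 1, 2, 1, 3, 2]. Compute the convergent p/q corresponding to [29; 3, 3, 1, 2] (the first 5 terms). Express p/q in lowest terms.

1055/36

Work from the innermost term outward:
Start with 2.
1 + 1/(2/1) = 1 + 1/2 = 3/2
3 + 1/(3/2) = 3 + 2/3 = 11/3
3 + 1/(11/3) = 3 + 3/11 = 36/11
29 + 1/(36/11) = 29 + 11/36 = 1055/36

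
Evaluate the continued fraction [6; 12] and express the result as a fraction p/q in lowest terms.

Start with 12.
6 + 1/(12/1) = 6 + 1/12 = 73/12

73/12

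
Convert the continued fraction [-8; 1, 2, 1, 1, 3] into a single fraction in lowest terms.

a_0 = -8: -8/1
a_1 = 1: -7/1
a_2 = 2: -22/3
a_3 = 1: -29/4
a_4 = 1: -51/7
a_5 = 3: -182/25

-182/25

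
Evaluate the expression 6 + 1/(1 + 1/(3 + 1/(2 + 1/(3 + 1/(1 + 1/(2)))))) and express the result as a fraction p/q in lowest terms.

a_0 = 6: 6/1
a_1 = 1: 7/1
a_2 = 3: 27/4
a_3 = 2: 61/9
a_4 = 3: 210/31
a_5 = 1: 271/40
a_6 = 2: 752/111

752/111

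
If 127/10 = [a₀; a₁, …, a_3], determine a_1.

1

Run the Euclidean algorithm, recording each quotient:
127 ÷ 10 → quotient 12, remainder 7
10 ÷ 7 → quotient 1, remainder 3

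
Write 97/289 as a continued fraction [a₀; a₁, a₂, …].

97 ÷ 289 → quotient 0, remainder 97
289 ÷ 97 → quotient 2, remainder 95
97 ÷ 95 → quotient 1, remainder 2
95 ÷ 2 → quotient 47, remainder 1
2 ÷ 1 → quotient 2, remainder 0

[0; 2, 1, 47, 2]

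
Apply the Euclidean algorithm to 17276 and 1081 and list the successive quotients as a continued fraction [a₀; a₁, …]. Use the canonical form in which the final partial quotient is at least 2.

[15; 1, 53, 20]

⌊17276/1081⌋ = 15, remainder 1061
⌊1081/1061⌋ = 1, remainder 20
⌊1061/20⌋ = 53, remainder 1
⌊20/1⌋ = 20, remainder 0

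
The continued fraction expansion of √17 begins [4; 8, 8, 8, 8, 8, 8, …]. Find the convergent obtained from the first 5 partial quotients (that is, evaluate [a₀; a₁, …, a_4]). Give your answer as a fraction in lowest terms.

Build up convergents one term at a time:
a_0 = 4: 4/1
a_1 = 8: 33/8
a_2 = 8: 268/65
a_3 = 8: 2177/528
a_4 = 8: 17684/4289

17684/4289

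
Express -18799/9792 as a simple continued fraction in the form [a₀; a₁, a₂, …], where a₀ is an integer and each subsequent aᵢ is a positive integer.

Apply division with remainder until the remainder is 0:
-18799 = -2·9792 + 785, so a_0 = -2
9792 = 12·785 + 372, so a_1 = 12
785 = 2·372 + 41, so a_2 = 2
372 = 9·41 + 3, so a_3 = 9
41 = 13·3 + 2, so a_4 = 13
3 = 1·2 + 1, so a_5 = 1
2 = 2·1 + 0, so a_6 = 2

[-2; 12, 2, 9, 13, 1, 2]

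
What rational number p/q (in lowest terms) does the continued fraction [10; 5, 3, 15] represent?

2496/245

Start with 15.
3 + 1/(15/1) = 3 + 1/15 = 46/15
5 + 1/(46/15) = 5 + 15/46 = 245/46
10 + 1/(245/46) = 10 + 46/245 = 2496/245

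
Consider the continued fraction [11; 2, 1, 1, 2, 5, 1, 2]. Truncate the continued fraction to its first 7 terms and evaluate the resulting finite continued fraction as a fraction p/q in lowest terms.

945/83

a_0 = 11: 11/1
a_1 = 2: 23/2
a_2 = 1: 34/3
a_3 = 1: 57/5
a_4 = 2: 148/13
a_5 = 5: 797/70
a_6 = 1: 945/83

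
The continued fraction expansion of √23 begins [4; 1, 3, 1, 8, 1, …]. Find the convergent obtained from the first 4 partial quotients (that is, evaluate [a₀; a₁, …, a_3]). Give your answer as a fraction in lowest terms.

Compute successive convergents:
a_0 = 4: 4/1
a_1 = 1: 5/1
a_2 = 3: 19/4
a_3 = 1: 24/5

24/5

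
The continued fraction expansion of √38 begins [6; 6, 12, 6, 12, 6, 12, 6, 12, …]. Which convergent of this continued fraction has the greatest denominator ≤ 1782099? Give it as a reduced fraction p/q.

List convergents until the denominator exceeds the bound:
a_0 = 6: 6/1  (≤ bound)
a_1 = 6: 37/6  (≤ bound)
a_2 = 12: 450/73  (≤ bound)
a_3 = 6: 2737/444  (≤ bound)
a_4 = 12: 33294/5401  (≤ bound)
a_5 = 6: 202501/32850  (≤ bound)
a_6 = 12: 2463306/399601  (≤ bound)
a_7 = 6: 14982337/2430456  (> 1782099, stop)

2463306/399601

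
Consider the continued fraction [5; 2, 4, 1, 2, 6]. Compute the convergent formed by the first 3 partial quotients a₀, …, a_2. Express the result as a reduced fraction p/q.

49/9

Start with 4.
2 + 1/(4/1) = 2 + 1/4 = 9/4
5 + 1/(9/4) = 5 + 4/9 = 49/9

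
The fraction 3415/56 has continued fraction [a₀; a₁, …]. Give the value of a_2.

Apply division with remainder until the remainder is 0:
3415 ÷ 56 → quotient 60, remainder 55
56 ÷ 55 → quotient 1, remainder 1
55 ÷ 1 → quotient 55, remainder 0

55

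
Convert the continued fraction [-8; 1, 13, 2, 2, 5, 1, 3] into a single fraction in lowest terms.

-12527/1772

Collapse the nested fraction from the inside out:
Start with 3.
1 + 1/(3/1) = 1 + 1/3 = 4/3
5 + 1/(4/3) = 5 + 3/4 = 23/4
2 + 1/(23/4) = 2 + 4/23 = 50/23
2 + 1/(50/23) = 2 + 23/50 = 123/50
13 + 1/(123/50) = 13 + 50/123 = 1649/123
1 + 1/(1649/123) = 1 + 123/1649 = 1772/1649
-8 + 1/(1772/1649) = -8 + 1649/1772 = -12527/1772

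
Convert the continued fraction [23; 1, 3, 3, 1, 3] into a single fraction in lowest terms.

a_0 = 23: 23/1
a_1 = 1: 24/1
a_2 = 3: 95/4
a_3 = 3: 309/13
a_4 = 1: 404/17
a_5 = 3: 1521/64

1521/64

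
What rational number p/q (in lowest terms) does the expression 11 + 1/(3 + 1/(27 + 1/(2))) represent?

Start with 2.
27 + 1/(2/1) = 27 + 1/2 = 55/2
3 + 1/(55/2) = 3 + 2/55 = 167/55
11 + 1/(167/55) = 11 + 55/167 = 1892/167

1892/167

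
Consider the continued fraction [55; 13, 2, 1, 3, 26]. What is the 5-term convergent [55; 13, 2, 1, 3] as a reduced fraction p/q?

8096/147

Collapse the nested fraction from the inside out:
Start with 3.
1 + 1/(3/1) = 1 + 1/3 = 4/3
2 + 1/(4/3) = 2 + 3/4 = 11/4
13 + 1/(11/4) = 13 + 4/11 = 147/11
55 + 1/(147/11) = 55 + 11/147 = 8096/147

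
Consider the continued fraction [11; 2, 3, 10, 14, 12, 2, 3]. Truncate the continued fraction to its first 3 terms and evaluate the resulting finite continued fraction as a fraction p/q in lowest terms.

80/7

a_0 = 11: 11/1
a_1 = 2: 23/2
a_2 = 3: 80/7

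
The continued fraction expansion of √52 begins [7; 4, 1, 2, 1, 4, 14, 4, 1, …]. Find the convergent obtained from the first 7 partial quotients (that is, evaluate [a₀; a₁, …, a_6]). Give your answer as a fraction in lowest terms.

9223/1279

Use the convergent recurrence hₖ = aₖ·hₖ₋₁ + hₖ₋₂ (and likewise for the denominators kₖ):
a_0 = 7: 7/1
a_1 = 4: 29/4
a_2 = 1: 36/5
a_3 = 2: 101/14
a_4 = 1: 137/19
a_5 = 4: 649/90
a_6 = 14: 9223/1279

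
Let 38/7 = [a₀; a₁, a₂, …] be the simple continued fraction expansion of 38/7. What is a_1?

2

Apply division with remainder until the remainder is 0:
⌊38/7⌋ = 5, remainder 3
⌊7/3⌋ = 2, remainder 1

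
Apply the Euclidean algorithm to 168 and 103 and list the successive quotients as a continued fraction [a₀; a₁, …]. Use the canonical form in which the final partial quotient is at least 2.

[1; 1, 1, 1, 2, 2, 5]

168 = 1·103 + 65, so a_0 = 1
103 = 1·65 + 38, so a_1 = 1
65 = 1·38 + 27, so a_2 = 1
38 = 1·27 + 11, so a_3 = 1
27 = 2·11 + 5, so a_4 = 2
11 = 2·5 + 1, so a_5 = 2
5 = 5·1 + 0, so a_6 = 5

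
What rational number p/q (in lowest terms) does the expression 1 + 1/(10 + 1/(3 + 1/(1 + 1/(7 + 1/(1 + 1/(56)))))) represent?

22413/20422

Collapse the nested fraction from the inside out:
Start with 56.
1 + 1/(56/1) = 1 + 1/56 = 57/56
7 + 1/(57/56) = 7 + 56/57 = 455/57
1 + 1/(455/57) = 1 + 57/455 = 512/455
3 + 1/(512/455) = 3 + 455/512 = 1991/512
10 + 1/(1991/512) = 10 + 512/1991 = 20422/1991
1 + 1/(20422/1991) = 1 + 1991/20422 = 22413/20422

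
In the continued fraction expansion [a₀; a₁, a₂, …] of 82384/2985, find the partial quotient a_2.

1

82384 = 27·2985 + 1789, so a_0 = 27
2985 = 1·1789 + 1196, so a_1 = 1
1789 = 1·1196 + 593, so a_2 = 1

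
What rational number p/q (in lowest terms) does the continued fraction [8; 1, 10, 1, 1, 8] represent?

Build up convergents one term at a time:
a_0 = 8: 8/1
a_1 = 1: 9/1
a_2 = 10: 98/11
a_3 = 1: 107/12
a_4 = 1: 205/23
a_5 = 8: 1747/196

1747/196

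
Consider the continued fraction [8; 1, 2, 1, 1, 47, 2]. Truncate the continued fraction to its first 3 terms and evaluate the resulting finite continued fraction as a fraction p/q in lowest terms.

Collapse the nested fraction from the inside out:
Start with 2.
1 + 1/(2/1) = 1 + 1/2 = 3/2
8 + 1/(3/2) = 8 + 2/3 = 26/3

26/3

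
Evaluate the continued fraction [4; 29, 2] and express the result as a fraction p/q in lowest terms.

Start with 2.
29 + 1/(2/1) = 29 + 1/2 = 59/2
4 + 1/(59/2) = 4 + 2/59 = 238/59

238/59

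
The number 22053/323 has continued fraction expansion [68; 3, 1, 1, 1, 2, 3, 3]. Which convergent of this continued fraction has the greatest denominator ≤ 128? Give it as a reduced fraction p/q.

a_0 = 68: 68/1  (≤ bound)
a_1 = 3: 205/3  (≤ bound)
a_2 = 1: 273/4  (≤ bound)
a_3 = 1: 478/7  (≤ bound)
a_4 = 1: 751/11  (≤ bound)
a_5 = 2: 1980/29  (≤ bound)
a_6 = 3: 6691/98  (≤ bound)
a_7 = 3: 22053/323  (> 128, stop)

6691/98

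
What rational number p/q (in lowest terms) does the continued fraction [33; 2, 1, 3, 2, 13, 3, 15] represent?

Starting at the tail and folding back:
Start with 15.
3 + 1/(15/1) = 3 + 1/15 = 46/15
13 + 1/(46/15) = 13 + 15/46 = 613/46
2 + 1/(613/46) = 2 + 46/613 = 1272/613
3 + 1/(1272/613) = 3 + 613/1272 = 4429/1272
1 + 1/(4429/1272) = 1 + 1272/4429 = 5701/4429
2 + 1/(5701/4429) = 2 + 4429/5701 = 15831/5701
33 + 1/(15831/5701) = 33 + 5701/15831 = 528124/15831

528124/15831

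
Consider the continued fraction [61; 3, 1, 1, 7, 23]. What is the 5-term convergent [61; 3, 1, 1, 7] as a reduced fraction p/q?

3248/53

Start with 7.
1 + 1/(7/1) = 1 + 1/7 = 8/7
1 + 1/(8/7) = 1 + 7/8 = 15/8
3 + 1/(15/8) = 3 + 8/15 = 53/15
61 + 1/(53/15) = 61 + 15/53 = 3248/53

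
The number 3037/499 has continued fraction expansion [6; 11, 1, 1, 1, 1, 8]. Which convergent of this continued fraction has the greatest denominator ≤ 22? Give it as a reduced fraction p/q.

List convergents until the denominator exceeds the bound:
a_0 = 6: 6/1  (≤ bound)
a_1 = 11: 67/11  (≤ bound)
a_2 = 1: 73/12  (≤ bound)
a_3 = 1: 140/23  (> 22, stop)

73/12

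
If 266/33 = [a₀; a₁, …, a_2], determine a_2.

2

Repeatedly divide and take the remainder:
⌊266/33⌋ = 8, remainder 2
⌊33/2⌋ = 16, remainder 1
⌊2/1⌋ = 2, remainder 0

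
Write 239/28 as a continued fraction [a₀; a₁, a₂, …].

239 = 8·28 + 15, so a_0 = 8
28 = 1·15 + 13, so a_1 = 1
15 = 1·13 + 2, so a_2 = 1
13 = 6·2 + 1, so a_3 = 6
2 = 2·1 + 0, so a_4 = 2

[8; 1, 1, 6, 2]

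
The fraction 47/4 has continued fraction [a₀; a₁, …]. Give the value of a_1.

Run the Euclidean algorithm, recording each quotient:
47 = 11·4 + 3, so a_0 = 11
4 = 1·3 + 1, so a_1 = 1

1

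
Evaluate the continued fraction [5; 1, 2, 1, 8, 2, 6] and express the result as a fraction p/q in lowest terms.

2751/479

a_0 = 5: 5/1
a_1 = 1: 6/1
a_2 = 2: 17/3
a_3 = 1: 23/4
a_4 = 8: 201/35
a_5 = 2: 425/74
a_6 = 6: 2751/479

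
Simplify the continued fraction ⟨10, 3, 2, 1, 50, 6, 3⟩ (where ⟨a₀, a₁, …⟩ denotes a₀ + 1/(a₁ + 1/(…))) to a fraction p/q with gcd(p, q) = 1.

Start with 3.
6 + 1/(3/1) = 6 + 1/3 = 19/3
50 + 1/(19/3) = 50 + 3/19 = 953/19
1 + 1/(953/19) = 1 + 19/953 = 972/953
2 + 1/(972/953) = 2 + 953/972 = 2897/972
3 + 1/(2897/972) = 3 + 972/2897 = 9663/2897
10 + 1/(9663/2897) = 10 + 2897/9663 = 99527/9663

99527/9663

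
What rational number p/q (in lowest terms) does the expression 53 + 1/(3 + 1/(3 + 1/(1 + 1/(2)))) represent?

Use the convergent recurrence hₖ = aₖ·hₖ₋₁ + hₖ₋₂ (and likewise for the denominators kₖ):
a_0 = 53: 53/1
a_1 = 3: 160/3
a_2 = 3: 533/10
a_3 = 1: 693/13
a_4 = 2: 1919/36

1919/36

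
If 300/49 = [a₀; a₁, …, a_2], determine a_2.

6

Repeatedly divide and take the remainder:
⌊300/49⌋ = 6, remainder 6
⌊49/6⌋ = 8, remainder 1
⌊6/1⌋ = 6, remainder 0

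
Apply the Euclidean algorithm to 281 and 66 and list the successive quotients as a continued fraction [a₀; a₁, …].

[4; 3, 1, 7, 2]

281 ÷ 66 → quotient 4, remainder 17
66 ÷ 17 → quotient 3, remainder 15
17 ÷ 15 → quotient 1, remainder 2
15 ÷ 2 → quotient 7, remainder 1
2 ÷ 1 → quotient 2, remainder 0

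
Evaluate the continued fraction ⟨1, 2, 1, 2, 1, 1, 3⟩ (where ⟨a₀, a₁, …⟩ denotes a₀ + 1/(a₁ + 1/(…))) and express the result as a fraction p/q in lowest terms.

93/68

a_0 = 1: 1/1
a_1 = 2: 3/2
a_2 = 1: 4/3
a_3 = 2: 11/8
a_4 = 1: 15/11
a_5 = 1: 26/19
a_6 = 3: 93/68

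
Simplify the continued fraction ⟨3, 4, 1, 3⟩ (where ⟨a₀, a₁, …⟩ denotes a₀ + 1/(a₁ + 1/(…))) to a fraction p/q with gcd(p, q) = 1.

Start with 3.
1 + 1/(3/1) = 1 + 1/3 = 4/3
4 + 1/(4/3) = 4 + 3/4 = 19/4
3 + 1/(19/4) = 3 + 4/19 = 61/19

61/19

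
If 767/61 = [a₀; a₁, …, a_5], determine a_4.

1

767 ÷ 61 → quotient 12, remainder 35
61 ÷ 35 → quotient 1, remainder 26
35 ÷ 26 → quotient 1, remainder 9
26 ÷ 9 → quotient 2, remainder 8
9 ÷ 8 → quotient 1, remainder 1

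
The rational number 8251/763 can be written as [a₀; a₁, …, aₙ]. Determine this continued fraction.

[10; 1, 4, 2, 1, 2, 8, 2]

8251 = 10·763 + 621, so a_0 = 10
763 = 1·621 + 142, so a_1 = 1
621 = 4·142 + 53, so a_2 = 4
142 = 2·53 + 36, so a_3 = 2
53 = 1·36 + 17, so a_4 = 1
36 = 2·17 + 2, so a_5 = 2
17 = 8·2 + 1, so a_6 = 8
2 = 2·1 + 0, so a_7 = 2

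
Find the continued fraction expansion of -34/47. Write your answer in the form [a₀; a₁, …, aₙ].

[-1; 3, 1, 1, 1, 1, 2]

Apply division with remainder until the remainder is 0:
-34 = -1·47 + 13, so a_0 = -1
47 = 3·13 + 8, so a_1 = 3
13 = 1·8 + 5, so a_2 = 1
8 = 1·5 + 3, so a_3 = 1
5 = 1·3 + 2, so a_4 = 1
3 = 1·2 + 1, so a_5 = 1
2 = 2·1 + 0, so a_6 = 2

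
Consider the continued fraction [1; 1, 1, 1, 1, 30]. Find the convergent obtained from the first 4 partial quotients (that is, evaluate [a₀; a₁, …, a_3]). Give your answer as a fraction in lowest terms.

5/3

Work from the innermost term outward:
Start with 1.
1 + 1/(1/1) = 1 + 1/1 = 2/1
1 + 1/(2/1) = 1 + 1/2 = 3/2
1 + 1/(3/2) = 1 + 2/3 = 5/3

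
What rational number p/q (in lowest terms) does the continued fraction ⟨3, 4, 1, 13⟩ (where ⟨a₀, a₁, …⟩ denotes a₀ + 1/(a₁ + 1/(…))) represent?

221/69

Compute successive convergents:
a_0 = 3: 3/1
a_1 = 4: 13/4
a_2 = 1: 16/5
a_3 = 13: 221/69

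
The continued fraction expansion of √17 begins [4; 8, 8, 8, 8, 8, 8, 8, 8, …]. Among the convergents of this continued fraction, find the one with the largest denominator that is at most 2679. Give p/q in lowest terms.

2177/528

a_0 = 4: 4/1  (≤ bound)
a_1 = 8: 33/8  (≤ bound)
a_2 = 8: 268/65  (≤ bound)
a_3 = 8: 2177/528  (≤ bound)
a_4 = 8: 17684/4289  (> 2679, stop)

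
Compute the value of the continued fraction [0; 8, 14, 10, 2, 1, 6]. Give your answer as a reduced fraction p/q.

Start with 6.
1 + 1/(6/1) = 1 + 1/6 = 7/6
2 + 1/(7/6) = 2 + 6/7 = 20/7
10 + 1/(20/7) = 10 + 7/20 = 207/20
14 + 1/(207/20) = 14 + 20/207 = 2918/207
8 + 1/(2918/207) = 8 + 207/2918 = 23551/2918
0 + 1/(23551/2918) = 0 + 2918/23551 = 2918/23551

2918/23551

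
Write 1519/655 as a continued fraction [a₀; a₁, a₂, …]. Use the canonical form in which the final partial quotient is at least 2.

Apply division with remainder until the remainder is 0:
1519 = 2·655 + 209, so a_0 = 2
655 = 3·209 + 28, so a_1 = 3
209 = 7·28 + 13, so a_2 = 7
28 = 2·13 + 2, so a_3 = 2
13 = 6·2 + 1, so a_4 = 6
2 = 2·1 + 0, so a_5 = 2

[2; 3, 7, 2, 6, 2]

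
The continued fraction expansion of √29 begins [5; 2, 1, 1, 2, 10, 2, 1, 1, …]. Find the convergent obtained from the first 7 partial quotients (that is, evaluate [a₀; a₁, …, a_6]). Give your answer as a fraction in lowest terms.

1524/283

Start with 2.
10 + 1/(2/1) = 10 + 1/2 = 21/2
2 + 1/(21/2) = 2 + 2/21 = 44/21
1 + 1/(44/21) = 1 + 21/44 = 65/44
1 + 1/(65/44) = 1 + 44/65 = 109/65
2 + 1/(109/65) = 2 + 65/109 = 283/109
5 + 1/(283/109) = 5 + 109/283 = 1524/283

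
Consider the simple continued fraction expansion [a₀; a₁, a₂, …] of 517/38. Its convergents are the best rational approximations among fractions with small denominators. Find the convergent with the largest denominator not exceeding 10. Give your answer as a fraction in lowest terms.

68/5

a_0 = 13: 13/1  (≤ bound)
a_1 = 1: 14/1  (≤ bound)
a_2 = 1: 27/2  (≤ bound)
a_3 = 1: 41/3  (≤ bound)
a_4 = 1: 68/5  (≤ bound)
a_5 = 7: 517/38  (> 10, stop)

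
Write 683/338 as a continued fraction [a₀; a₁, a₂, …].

⌊683/338⌋ = 2, remainder 7
⌊338/7⌋ = 48, remainder 2
⌊7/2⌋ = 3, remainder 1
⌊2/1⌋ = 2, remainder 0

[2; 48, 3, 2]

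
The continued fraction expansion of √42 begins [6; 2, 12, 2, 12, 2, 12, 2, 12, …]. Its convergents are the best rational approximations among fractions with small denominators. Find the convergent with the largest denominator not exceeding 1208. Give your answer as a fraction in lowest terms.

a_0 = 6: 6/1  (≤ bound)
a_1 = 2: 13/2  (≤ bound)
a_2 = 12: 162/25  (≤ bound)
a_3 = 2: 337/52  (≤ bound)
a_4 = 12: 4206/649  (≤ bound)
a_5 = 2: 8749/1350  (> 1208, stop)

4206/649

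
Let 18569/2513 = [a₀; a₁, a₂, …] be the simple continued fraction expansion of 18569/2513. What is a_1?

18569 = 7·2513 + 978, so a_0 = 7
2513 = 2·978 + 557, so a_1 = 2

2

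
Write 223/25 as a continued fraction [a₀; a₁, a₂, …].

[8; 1, 11, 2]

Repeatedly divide and take the remainder:
223 ÷ 25 → quotient 8, remainder 23
25 ÷ 23 → quotient 1, remainder 2
23 ÷ 2 → quotient 11, remainder 1
2 ÷ 1 → quotient 2, remainder 0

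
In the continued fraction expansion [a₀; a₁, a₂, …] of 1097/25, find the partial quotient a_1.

1

1097 ÷ 25 → quotient 43, remainder 22
25 ÷ 22 → quotient 1, remainder 3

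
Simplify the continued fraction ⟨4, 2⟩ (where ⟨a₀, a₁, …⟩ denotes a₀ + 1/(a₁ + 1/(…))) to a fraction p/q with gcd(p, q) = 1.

9/2

Start with 2.
4 + 1/(2/1) = 4 + 1/2 = 9/2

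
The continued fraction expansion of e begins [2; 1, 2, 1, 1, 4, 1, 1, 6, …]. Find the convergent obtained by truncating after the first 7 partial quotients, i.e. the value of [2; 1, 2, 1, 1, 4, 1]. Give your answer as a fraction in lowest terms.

Start with 1.
4 + 1/(1/1) = 4 + 1/1 = 5/1
1 + 1/(5/1) = 1 + 1/5 = 6/5
1 + 1/(6/5) = 1 + 5/6 = 11/6
2 + 1/(11/6) = 2 + 6/11 = 28/11
1 + 1/(28/11) = 1 + 11/28 = 39/28
2 + 1/(39/28) = 2 + 28/39 = 106/39

106/39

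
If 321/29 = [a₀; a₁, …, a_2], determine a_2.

Repeatedly divide and take the remainder:
321 ÷ 29 → quotient 11, remainder 2
29 ÷ 2 → quotient 14, remainder 1
2 ÷ 1 → quotient 2, remainder 0

2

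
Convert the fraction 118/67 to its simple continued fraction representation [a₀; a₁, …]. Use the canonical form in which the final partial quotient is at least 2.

Repeatedly divide and take the remainder:
⌊118/67⌋ = 1, remainder 51
⌊67/51⌋ = 1, remainder 16
⌊51/16⌋ = 3, remainder 3
⌊16/3⌋ = 5, remainder 1
⌊3/1⌋ = 3, remainder 0

[1; 1, 3, 5, 3]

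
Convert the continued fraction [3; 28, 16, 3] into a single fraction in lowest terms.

4174/1375

Start with 3.
16 + 1/(3/1) = 16 + 1/3 = 49/3
28 + 1/(49/3) = 28 + 3/49 = 1375/49
3 + 1/(1375/49) = 3 + 49/1375 = 4174/1375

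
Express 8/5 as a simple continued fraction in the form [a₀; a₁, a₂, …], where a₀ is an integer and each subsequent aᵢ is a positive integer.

[1; 1, 1, 2]

⌊8/5⌋ = 1, remainder 3
⌊5/3⌋ = 1, remainder 2
⌊3/2⌋ = 1, remainder 1
⌊2/1⌋ = 2, remainder 0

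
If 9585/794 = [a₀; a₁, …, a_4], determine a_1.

13

Repeatedly divide and take the remainder:
9585 ÷ 794 → quotient 12, remainder 57
794 ÷ 57 → quotient 13, remainder 53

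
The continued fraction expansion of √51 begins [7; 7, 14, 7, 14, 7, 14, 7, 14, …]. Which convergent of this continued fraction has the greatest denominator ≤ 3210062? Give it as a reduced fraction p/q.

List convergents until the denominator exceeds the bound:
a_0 = 7: 7/1  (≤ bound)
a_1 = 7: 50/7  (≤ bound)
a_2 = 14: 707/99  (≤ bound)
a_3 = 7: 4999/700  (≤ bound)
a_4 = 14: 70693/9899  (≤ bound)
a_5 = 7: 499850/69993  (≤ bound)
a_6 = 14: 7068593/989801  (≤ bound)
a_7 = 7: 49980001/6998600  (> 3210062, stop)

7068593/989801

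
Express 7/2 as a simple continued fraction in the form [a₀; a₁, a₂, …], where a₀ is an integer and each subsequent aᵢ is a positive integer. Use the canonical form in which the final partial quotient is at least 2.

[3; 2]

⌊7/2⌋ = 3, remainder 1
⌊2/1⌋ = 2, remainder 0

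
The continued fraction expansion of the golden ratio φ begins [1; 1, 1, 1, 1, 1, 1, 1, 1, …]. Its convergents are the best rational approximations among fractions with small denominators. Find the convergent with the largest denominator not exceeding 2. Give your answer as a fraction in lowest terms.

List convergents until the denominator exceeds the bound:
a_0 = 1: 1/1  (≤ bound)
a_1 = 1: 2/1  (≤ bound)
a_2 = 1: 3/2  (≤ bound)
a_3 = 1: 5/3  (> 2, stop)

3/2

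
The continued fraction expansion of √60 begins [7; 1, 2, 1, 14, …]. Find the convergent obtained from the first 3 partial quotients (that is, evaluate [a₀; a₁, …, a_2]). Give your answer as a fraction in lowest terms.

a_0 = 7: 7/1
a_1 = 1: 8/1
a_2 = 2: 23/3

23/3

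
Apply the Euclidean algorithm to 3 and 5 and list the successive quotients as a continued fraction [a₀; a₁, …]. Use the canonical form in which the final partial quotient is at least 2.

Repeatedly divide and take the remainder:
⌊3/5⌋ = 0, remainder 3
⌊5/3⌋ = 1, remainder 2
⌊3/2⌋ = 1, remainder 1
⌊2/1⌋ = 2, remainder 0

[0; 1, 1, 2]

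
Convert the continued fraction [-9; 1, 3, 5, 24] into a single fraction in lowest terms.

Starting at the tail and folding back:
Start with 24.
5 + 1/(24/1) = 5 + 1/24 = 121/24
3 + 1/(121/24) = 3 + 24/121 = 387/121
1 + 1/(387/121) = 1 + 121/387 = 508/387
-9 + 1/(508/387) = -9 + 387/508 = -4185/508

-4185/508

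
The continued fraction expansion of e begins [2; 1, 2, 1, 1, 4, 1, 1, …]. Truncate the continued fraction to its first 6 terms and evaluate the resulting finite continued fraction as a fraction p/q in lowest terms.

Start with 4.
1 + 1/(4/1) = 1 + 1/4 = 5/4
1 + 1/(5/4) = 1 + 4/5 = 9/5
2 + 1/(9/5) = 2 + 5/9 = 23/9
1 + 1/(23/9) = 1 + 9/23 = 32/23
2 + 1/(32/23) = 2 + 23/32 = 87/32

87/32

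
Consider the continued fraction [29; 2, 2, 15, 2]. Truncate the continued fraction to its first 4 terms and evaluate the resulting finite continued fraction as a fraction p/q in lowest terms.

Starting at the tail and folding back:
Start with 15.
2 + 1/(15/1) = 2 + 1/15 = 31/15
2 + 1/(31/15) = 2 + 15/31 = 77/31
29 + 1/(77/31) = 29 + 31/77 = 2264/77

2264/77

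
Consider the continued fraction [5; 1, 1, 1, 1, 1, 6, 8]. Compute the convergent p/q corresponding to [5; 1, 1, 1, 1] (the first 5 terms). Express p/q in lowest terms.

28/5

Start with 1.
1 + 1/(1/1) = 1 + 1/1 = 2/1
1 + 1/(2/1) = 1 + 1/2 = 3/2
1 + 1/(3/2) = 1 + 2/3 = 5/3
5 + 1/(5/3) = 5 + 3/5 = 28/5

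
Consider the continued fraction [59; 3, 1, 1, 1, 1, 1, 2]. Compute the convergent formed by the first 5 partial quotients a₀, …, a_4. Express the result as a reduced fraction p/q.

Start with 1.
1 + 1/(1/1) = 1 + 1/1 = 2/1
1 + 1/(2/1) = 1 + 1/2 = 3/2
3 + 1/(3/2) = 3 + 2/3 = 11/3
59 + 1/(11/3) = 59 + 3/11 = 652/11

652/11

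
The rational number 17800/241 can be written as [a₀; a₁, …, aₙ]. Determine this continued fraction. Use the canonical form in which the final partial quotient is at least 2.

[73; 1, 6, 11, 3]

17800 = 73·241 + 207, so a_0 = 73
241 = 1·207 + 34, so a_1 = 1
207 = 6·34 + 3, so a_2 = 6
34 = 11·3 + 1, so a_3 = 11
3 = 3·1 + 0, so a_4 = 3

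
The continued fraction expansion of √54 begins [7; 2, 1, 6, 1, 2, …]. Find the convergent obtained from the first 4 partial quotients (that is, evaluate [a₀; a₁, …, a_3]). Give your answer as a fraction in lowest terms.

147/20

a_0 = 7: 7/1
a_1 = 2: 15/2
a_2 = 1: 22/3
a_3 = 6: 147/20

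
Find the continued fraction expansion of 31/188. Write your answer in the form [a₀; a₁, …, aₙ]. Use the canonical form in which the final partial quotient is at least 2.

Apply division with remainder until the remainder is 0:
⌊31/188⌋ = 0, remainder 31
⌊188/31⌋ = 6, remainder 2
⌊31/2⌋ = 15, remainder 1
⌊2/1⌋ = 2, remainder 0

[0; 6, 15, 2]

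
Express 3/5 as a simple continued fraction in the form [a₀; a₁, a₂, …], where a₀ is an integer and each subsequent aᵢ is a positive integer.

Repeatedly divide and take the remainder:
⌊3/5⌋ = 0, remainder 3
⌊5/3⌋ = 1, remainder 2
⌊3/2⌋ = 1, remainder 1
⌊2/1⌋ = 2, remainder 0

[0; 1, 1, 2]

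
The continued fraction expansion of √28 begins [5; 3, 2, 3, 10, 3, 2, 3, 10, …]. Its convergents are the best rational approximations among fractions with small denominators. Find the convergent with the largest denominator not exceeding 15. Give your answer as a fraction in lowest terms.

37/7

a_0 = 5: 5/1  (≤ bound)
a_1 = 3: 16/3  (≤ bound)
a_2 = 2: 37/7  (≤ bound)
a_3 = 3: 127/24  (> 15, stop)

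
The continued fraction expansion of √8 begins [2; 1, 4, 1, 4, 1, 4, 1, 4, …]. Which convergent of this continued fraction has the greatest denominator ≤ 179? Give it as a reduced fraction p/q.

a_0 = 2: 2/1  (≤ bound)
a_1 = 1: 3/1  (≤ bound)
a_2 = 4: 14/5  (≤ bound)
a_3 = 1: 17/6  (≤ bound)
a_4 = 4: 82/29  (≤ bound)
a_5 = 1: 99/35  (≤ bound)
a_6 = 4: 478/169  (≤ bound)
a_7 = 1: 577/204  (> 179, stop)

478/169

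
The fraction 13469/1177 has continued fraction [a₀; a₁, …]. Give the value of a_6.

3

Repeatedly divide and take the remainder:
13469 ÷ 1177 → quotient 11, remainder 522
1177 ÷ 522 → quotient 2, remainder 133
522 ÷ 133 → quotient 3, remainder 123
133 ÷ 123 → quotient 1, remainder 10
123 ÷ 10 → quotient 12, remainder 3
10 ÷ 3 → quotient 3, remainder 1
3 ÷ 1 → quotient 3, remainder 0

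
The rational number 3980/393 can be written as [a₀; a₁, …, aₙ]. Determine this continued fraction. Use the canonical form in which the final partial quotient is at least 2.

[10; 7, 1, 6, 7]

Apply division with remainder until the remainder is 0:
3980 = 10·393 + 50, so a_0 = 10
393 = 7·50 + 43, so a_1 = 7
50 = 1·43 + 7, so a_2 = 1
43 = 6·7 + 1, so a_3 = 6
7 = 7·1 + 0, so a_4 = 7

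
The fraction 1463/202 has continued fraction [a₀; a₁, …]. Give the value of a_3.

6

Repeatedly divide and take the remainder:
⌊1463/202⌋ = 7, remainder 49
⌊202/49⌋ = 4, remainder 6
⌊49/6⌋ = 8, remainder 1
⌊6/1⌋ = 6, remainder 0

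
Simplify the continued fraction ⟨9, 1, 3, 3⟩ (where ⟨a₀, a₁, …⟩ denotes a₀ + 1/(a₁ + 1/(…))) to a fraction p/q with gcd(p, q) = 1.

a_0 = 9: 9/1
a_1 = 1: 10/1
a_2 = 3: 39/4
a_3 = 3: 127/13

127/13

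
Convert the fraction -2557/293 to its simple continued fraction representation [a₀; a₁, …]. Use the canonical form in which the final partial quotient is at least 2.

-2557 ÷ 293 → quotient -9, remainder 80
293 ÷ 80 → quotient 3, remainder 53
80 ÷ 53 → quotient 1, remainder 27
53 ÷ 27 → quotient 1, remainder 26
27 ÷ 26 → quotient 1, remainder 1
26 ÷ 1 → quotient 26, remainder 0

[-9; 3, 1, 1, 1, 26]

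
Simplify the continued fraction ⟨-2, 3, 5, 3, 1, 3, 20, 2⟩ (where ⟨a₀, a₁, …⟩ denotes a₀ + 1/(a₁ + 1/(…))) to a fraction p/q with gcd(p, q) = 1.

Start with 2.
20 + 1/(2/1) = 20 + 1/2 = 41/2
3 + 1/(41/2) = 3 + 2/41 = 125/41
1 + 1/(125/41) = 1 + 41/125 = 166/125
3 + 1/(166/125) = 3 + 125/166 = 623/166
5 + 1/(623/166) = 5 + 166/623 = 3281/623
3 + 1/(3281/623) = 3 + 623/3281 = 10466/3281
-2 + 1/(10466/3281) = -2 + 3281/10466 = -17651/10466

-17651/10466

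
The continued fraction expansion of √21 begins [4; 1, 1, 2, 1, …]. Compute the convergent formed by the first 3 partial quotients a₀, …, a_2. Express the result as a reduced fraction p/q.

Start with 1.
1 + 1/(1/1) = 1 + 1/1 = 2/1
4 + 1/(2/1) = 4 + 1/2 = 9/2

9/2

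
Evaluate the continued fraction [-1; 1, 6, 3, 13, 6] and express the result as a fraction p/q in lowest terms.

Start with 6.
13 + 1/(6/1) = 13 + 1/6 = 79/6
3 + 1/(79/6) = 3 + 6/79 = 243/79
6 + 1/(243/79) = 6 + 79/243 = 1537/243
1 + 1/(1537/243) = 1 + 243/1537 = 1780/1537
-1 + 1/(1780/1537) = -1 + 1537/1780 = -243/1780

-243/1780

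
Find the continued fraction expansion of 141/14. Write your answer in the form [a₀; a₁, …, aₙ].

[10; 14]

⌊141/14⌋ = 10, remainder 1
⌊14/1⌋ = 14, remainder 0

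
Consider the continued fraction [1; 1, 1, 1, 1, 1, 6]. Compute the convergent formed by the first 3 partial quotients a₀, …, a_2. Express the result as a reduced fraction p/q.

3/2

a_0 = 1: 1/1
a_1 = 1: 2/1
a_2 = 1: 3/2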